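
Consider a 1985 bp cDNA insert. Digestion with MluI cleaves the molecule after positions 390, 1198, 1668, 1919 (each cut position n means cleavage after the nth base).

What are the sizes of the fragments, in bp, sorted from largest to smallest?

Linear molecule, 4 cuts → 5 fragments:
  390 − 0 = 390 bp
  1198 − 390 = 808 bp
  1668 − 1198 = 470 bp
  1919 − 1668 = 251 bp
  1985 − 1919 = 66 bp
Sorted largest to smallest: 808, 470, 390, 251, 66 bp.

808, 470, 390, 251, 66 bp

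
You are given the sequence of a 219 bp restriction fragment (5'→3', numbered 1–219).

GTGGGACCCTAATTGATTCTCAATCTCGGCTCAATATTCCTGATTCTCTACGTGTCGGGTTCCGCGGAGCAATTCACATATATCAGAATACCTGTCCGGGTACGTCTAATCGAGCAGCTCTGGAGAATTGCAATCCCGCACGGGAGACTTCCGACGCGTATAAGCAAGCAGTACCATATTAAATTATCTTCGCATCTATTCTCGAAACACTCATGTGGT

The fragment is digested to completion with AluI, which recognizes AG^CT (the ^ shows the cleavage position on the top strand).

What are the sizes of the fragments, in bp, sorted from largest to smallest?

The AluI site (AGCT) starts at position 116.
AluI cuts after base 2 of each site, so after position 117.
Linear molecule, 1 cut → 2 fragments:
  1–117 → 117 bp
  118–219 → 102 bp
Sorted largest to smallest: 117, 102 bp.

117, 102 bp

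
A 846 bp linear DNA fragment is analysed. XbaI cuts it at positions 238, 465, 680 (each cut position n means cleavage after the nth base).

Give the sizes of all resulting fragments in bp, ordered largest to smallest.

Linear molecule, 3 cuts → 4 fragments:
  238 − 0 = 238 bp
  465 − 238 = 227 bp
  680 − 465 = 215 bp
  846 − 680 = 166 bp
Sorted largest to smallest: 238, 227, 215, 166 bp.

238, 227, 215, 166 bp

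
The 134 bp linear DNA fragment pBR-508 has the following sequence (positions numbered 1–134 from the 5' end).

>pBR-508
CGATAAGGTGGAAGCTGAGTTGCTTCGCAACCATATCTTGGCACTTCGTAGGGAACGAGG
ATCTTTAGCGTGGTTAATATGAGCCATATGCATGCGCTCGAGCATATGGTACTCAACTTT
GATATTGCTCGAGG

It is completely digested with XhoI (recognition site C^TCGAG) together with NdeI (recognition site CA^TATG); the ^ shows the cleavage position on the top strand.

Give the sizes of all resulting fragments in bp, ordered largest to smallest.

XhoI sites (CTCGAG) start at positions 97, 128.
XhoI cuts after the first base of each site, so after positions 97, 128.
NdeI sites (CATATG) start at positions 85, 103.
NdeI cuts after base 2 of each site, so after positions 86, 104.
Combined cut positions: 86, 97, 104, 128.
Linear molecule, 4 cuts → 5 fragments:
  1–86 → 86 bp
  87–97 → 11 bp
  98–104 → 7 bp
  105–128 → 24 bp
  129–134 → 6 bp
Sorted largest to smallest: 86, 24, 11, 7, 6 bp.

86, 24, 11, 7, 6 bp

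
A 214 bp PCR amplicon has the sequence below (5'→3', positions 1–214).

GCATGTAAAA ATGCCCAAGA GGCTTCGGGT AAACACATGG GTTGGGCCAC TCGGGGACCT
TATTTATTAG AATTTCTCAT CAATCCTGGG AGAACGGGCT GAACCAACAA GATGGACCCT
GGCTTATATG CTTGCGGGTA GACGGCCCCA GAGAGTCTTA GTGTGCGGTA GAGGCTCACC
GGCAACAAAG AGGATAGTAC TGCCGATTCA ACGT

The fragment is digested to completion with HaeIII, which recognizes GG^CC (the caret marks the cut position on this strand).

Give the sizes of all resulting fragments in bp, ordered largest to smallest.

HaeIII sites (GGCC) start at positions 45, 144.
HaeIII cuts after base 2 of each site, so after positions 46, 145.
Linear molecule, 2 cuts → 3 fragments:
  1–46 → 46 bp
  47–145 → 99 bp
  146–214 → 69 bp
Sorted largest to smallest: 99, 69, 46 bp.

99, 69, 46 bp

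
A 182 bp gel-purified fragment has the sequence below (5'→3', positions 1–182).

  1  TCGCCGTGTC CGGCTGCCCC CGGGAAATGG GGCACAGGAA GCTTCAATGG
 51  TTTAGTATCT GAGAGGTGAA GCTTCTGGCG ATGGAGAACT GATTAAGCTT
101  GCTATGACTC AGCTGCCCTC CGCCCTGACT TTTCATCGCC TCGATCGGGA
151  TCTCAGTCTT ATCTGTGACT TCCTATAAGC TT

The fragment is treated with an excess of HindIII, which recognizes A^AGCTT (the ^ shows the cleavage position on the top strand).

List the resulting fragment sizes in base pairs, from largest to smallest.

82, 39, 30, 26, 5 bp

HindIII sites (AAGCTT) start at positions 39, 69, 95, 177.
HindIII cuts after the first base of each site, so after positions 39, 69, 95, 177.
Linear molecule, 4 cuts → 5 fragments:
  1–39 → 39 bp
  40–69 → 30 bp
  70–95 → 26 bp
  96–177 → 82 bp
  178–182 → 5 bp
Sorted largest to smallest: 82, 39, 30, 26, 5 bp.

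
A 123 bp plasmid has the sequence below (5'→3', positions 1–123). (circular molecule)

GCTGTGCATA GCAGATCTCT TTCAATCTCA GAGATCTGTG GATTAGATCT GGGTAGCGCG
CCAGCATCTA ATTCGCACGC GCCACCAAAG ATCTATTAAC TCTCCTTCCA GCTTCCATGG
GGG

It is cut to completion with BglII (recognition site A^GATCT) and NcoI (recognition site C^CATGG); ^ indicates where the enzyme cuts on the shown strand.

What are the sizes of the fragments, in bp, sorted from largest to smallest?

BglII sites (AGATCT) start at positions 13, 32, 45, 89.
BglII cuts after the first base of each site, so after positions 13, 32, 45, 89.
The NcoI site (CCATGG) starts at position 115.
NcoI cuts after the first base of each site, so after position 115.
Combined cut positions: 13, 32, 45, 89, 115.
Circular molecule, 5 cuts → 5 fragments:
  14–32 → 19 bp
  33–45 → 13 bp
  46–89 → 44 bp
  90–115 → 26 bp
  116–123 then 1–13 → 8 + 13 = 21 bp
Sorted largest to smallest: 44, 26, 21, 19, 13 bp.

44, 26, 21, 19, 13 bp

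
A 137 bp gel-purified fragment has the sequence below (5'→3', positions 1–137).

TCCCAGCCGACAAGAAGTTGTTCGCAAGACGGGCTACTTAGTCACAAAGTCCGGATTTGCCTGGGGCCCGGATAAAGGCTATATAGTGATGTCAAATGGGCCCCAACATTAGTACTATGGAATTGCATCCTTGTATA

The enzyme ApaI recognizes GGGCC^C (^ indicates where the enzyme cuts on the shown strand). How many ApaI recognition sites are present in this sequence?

2

GGGCCC occurs starting at positions 64, 98.
ApaI cuts at 2 sites.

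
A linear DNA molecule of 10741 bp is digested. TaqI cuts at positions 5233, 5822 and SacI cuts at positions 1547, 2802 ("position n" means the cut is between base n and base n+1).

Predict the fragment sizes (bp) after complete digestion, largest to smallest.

Combined cut positions (sorted): 1547, 2802, 5233, 5822.
Linear molecule, 4 cuts → 5 fragments:
  1547 − 0 = 1547 bp
  2802 − 1547 = 1255 bp
  5233 − 2802 = 2431 bp
  5822 − 5233 = 589 bp
  10741 − 5822 = 4919 bp
Sorted largest to smallest: 4919, 2431, 1547, 1255, 589 bp.

4919, 2431, 1547, 1255, 589 bp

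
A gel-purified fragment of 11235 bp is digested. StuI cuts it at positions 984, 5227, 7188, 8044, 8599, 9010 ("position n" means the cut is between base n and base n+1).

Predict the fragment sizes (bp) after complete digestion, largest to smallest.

Linear molecule, 6 cuts → 7 fragments:
  984 − 0 = 984 bp
  5227 − 984 = 4243 bp
  7188 − 5227 = 1961 bp
  8044 − 7188 = 856 bp
  8599 − 8044 = 555 bp
  9010 − 8599 = 411 bp
  11235 − 9010 = 2225 bp
Sorted largest to smallest: 4243, 2225, 1961, 984, 856, 555, 411 bp.

4243, 2225, 1961, 984, 856, 555, 411 bp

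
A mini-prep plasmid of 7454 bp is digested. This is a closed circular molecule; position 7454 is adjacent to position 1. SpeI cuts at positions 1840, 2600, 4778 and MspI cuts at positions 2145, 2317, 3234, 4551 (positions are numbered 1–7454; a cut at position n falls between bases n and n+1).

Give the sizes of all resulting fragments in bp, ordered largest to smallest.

4516, 1317, 634, 305, 283, 227, 172 bp

Combined cut positions (sorted): 1840, 2145, 2317, 2600, 3234, 4551, 4778.
Circular molecule, 7 cuts → 7 fragments:
  2145 − 1840 = 305 bp
  2317 − 2145 = 172 bp
  2600 − 2317 = 283 bp
  3234 − 2600 = 634 bp
  4551 − 3234 = 1317 bp
  4778 − 4551 = 227 bp
  wrap: 7454 − 4778 + 1840 = 4516 bp
Sorted largest to smallest: 4516, 1317, 634, 305, 283, 227, 172 bp.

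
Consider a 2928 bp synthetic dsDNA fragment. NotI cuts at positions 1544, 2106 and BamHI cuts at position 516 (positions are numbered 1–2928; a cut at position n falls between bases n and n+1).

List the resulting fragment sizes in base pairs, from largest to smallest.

1028, 822, 562, 516 bp

Combined cut positions (sorted): 516, 1544, 2106.
Linear molecule, 3 cuts → 4 fragments:
  516 − 0 = 516 bp
  1544 − 516 = 1028 bp
  2106 − 1544 = 562 bp
  2928 − 2106 = 822 bp
Sorted largest to smallest: 1028, 822, 562, 516 bp.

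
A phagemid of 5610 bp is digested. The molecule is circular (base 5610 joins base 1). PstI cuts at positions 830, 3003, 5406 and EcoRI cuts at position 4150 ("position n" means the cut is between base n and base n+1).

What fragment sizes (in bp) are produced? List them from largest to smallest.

2173, 1256, 1147, 1034 bp

Combined cut positions (sorted): 830, 3003, 4150, 5406.
Circular molecule, 4 cuts → 4 fragments:
  3003 − 830 = 2173 bp
  4150 − 3003 = 1147 bp
  5406 − 4150 = 1256 bp
  wrap: 5610 − 5406 + 830 = 1034 bp
Sorted largest to smallest: 2173, 1256, 1147, 1034 bp.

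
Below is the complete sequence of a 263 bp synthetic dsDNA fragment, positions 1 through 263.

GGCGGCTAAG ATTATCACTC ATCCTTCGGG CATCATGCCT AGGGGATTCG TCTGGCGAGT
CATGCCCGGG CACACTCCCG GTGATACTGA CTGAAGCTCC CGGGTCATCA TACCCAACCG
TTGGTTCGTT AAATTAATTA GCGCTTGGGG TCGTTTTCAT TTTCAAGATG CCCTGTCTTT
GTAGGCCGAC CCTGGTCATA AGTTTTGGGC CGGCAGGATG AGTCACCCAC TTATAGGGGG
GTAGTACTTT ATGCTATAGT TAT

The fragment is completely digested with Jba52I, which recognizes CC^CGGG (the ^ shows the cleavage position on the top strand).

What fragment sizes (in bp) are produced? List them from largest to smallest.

163, 66, 34 bp

Jba52I sites (CCCGGG) start at positions 65, 99.
Jba52I cuts after base 2 of each site, so after positions 66, 100.
Linear molecule, 2 cuts → 3 fragments:
  1–66 → 66 bp
  67–100 → 34 bp
  101–263 → 163 bp
Sorted largest to smallest: 163, 66, 34 bp.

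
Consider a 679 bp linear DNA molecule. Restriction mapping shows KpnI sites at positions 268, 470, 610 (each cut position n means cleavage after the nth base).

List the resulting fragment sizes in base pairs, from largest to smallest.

Linear molecule, 3 cuts → 4 fragments:
  268 − 0 = 268 bp
  470 − 268 = 202 bp
  610 − 470 = 140 bp
  679 − 610 = 69 bp
Sorted largest to smallest: 268, 202, 140, 69 bp.

268, 202, 140, 69 bp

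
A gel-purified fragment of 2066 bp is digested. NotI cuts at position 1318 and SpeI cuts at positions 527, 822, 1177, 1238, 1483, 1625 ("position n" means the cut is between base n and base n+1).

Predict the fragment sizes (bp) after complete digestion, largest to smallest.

Combined cut positions (sorted): 527, 822, 1177, 1238, 1318, 1483, 1625.
Linear molecule, 7 cuts → 8 fragments:
  527 − 0 = 527 bp
  822 − 527 = 295 bp
  1177 − 822 = 355 bp
  1238 − 1177 = 61 bp
  1318 − 1238 = 80 bp
  1483 − 1318 = 165 bp
  1625 − 1483 = 142 bp
  2066 − 1625 = 441 bp
Sorted largest to smallest: 527, 441, 355, 295, 165, 142, 80, 61 bp.

527, 441, 355, 295, 165, 142, 80, 61 bp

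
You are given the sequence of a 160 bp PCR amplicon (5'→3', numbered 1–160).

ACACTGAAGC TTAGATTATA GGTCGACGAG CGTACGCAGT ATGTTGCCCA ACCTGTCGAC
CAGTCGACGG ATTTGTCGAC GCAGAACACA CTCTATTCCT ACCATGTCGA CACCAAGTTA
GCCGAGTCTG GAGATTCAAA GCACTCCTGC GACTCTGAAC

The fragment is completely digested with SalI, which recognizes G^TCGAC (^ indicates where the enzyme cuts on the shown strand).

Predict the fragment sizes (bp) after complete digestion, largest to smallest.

SalI sites (GTCGAC) start at positions 22, 55, 63, 75, 106.
SalI cuts after the first base of each site, so after positions 22, 55, 63, 75, 106.
Linear molecule, 5 cuts → 6 fragments:
  1–22 → 22 bp
  23–55 → 33 bp
  56–63 → 8 bp
  64–75 → 12 bp
  76–106 → 31 bp
  107–160 → 54 bp
Sorted largest to smallest: 54, 33, 31, 22, 12, 8 bp.

54, 33, 31, 22, 12, 8 bp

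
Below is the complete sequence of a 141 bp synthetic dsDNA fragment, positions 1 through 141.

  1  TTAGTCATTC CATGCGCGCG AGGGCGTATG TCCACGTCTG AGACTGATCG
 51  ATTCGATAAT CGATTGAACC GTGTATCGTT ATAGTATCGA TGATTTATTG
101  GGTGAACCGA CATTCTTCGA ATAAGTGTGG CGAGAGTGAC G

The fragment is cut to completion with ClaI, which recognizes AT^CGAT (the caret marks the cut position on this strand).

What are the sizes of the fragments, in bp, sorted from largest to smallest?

ClaI sites (ATCGAT) start at positions 47, 59, 86.
ClaI cuts after base 2 of each site, so after positions 48, 60, 87.
Linear molecule, 3 cuts → 4 fragments:
  1–48 → 48 bp
  49–60 → 12 bp
  61–87 → 27 bp
  88–141 → 54 bp
Sorted largest to smallest: 54, 48, 27, 12 bp.

54, 48, 27, 12 bp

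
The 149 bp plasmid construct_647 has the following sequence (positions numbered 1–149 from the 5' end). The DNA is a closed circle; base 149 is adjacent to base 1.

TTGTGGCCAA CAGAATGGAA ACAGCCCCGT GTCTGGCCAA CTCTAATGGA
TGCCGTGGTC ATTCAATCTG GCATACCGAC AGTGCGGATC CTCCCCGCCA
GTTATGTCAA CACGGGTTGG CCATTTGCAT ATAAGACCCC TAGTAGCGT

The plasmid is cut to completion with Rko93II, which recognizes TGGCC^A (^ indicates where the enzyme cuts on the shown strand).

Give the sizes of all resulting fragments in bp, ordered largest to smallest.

Rko93II sites (TGGCCA) start at positions 4, 34, 118.
Rko93II cuts after base 5 of each site (before the last base), so after positions 8, 38, 122.
Circular molecule, 3 cuts → 3 fragments:
  9–38 → 30 bp
  39–122 → 84 bp
  123–149 then 1–8 → 27 + 8 = 35 bp
Sorted largest to smallest: 84, 35, 30 bp.

84, 35, 30 bp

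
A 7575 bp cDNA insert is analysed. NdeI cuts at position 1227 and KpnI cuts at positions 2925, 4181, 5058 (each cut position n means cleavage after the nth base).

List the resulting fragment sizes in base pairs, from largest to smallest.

2517, 1698, 1256, 1227, 877 bp

Combined cut positions (sorted): 1227, 2925, 4181, 5058.
Linear molecule, 4 cuts → 5 fragments:
  1227 − 0 = 1227 bp
  2925 − 1227 = 1698 bp
  4181 − 2925 = 1256 bp
  5058 − 4181 = 877 bp
  7575 − 5058 = 2517 bp
Sorted largest to smallest: 2517, 1698, 1256, 1227, 877 bp.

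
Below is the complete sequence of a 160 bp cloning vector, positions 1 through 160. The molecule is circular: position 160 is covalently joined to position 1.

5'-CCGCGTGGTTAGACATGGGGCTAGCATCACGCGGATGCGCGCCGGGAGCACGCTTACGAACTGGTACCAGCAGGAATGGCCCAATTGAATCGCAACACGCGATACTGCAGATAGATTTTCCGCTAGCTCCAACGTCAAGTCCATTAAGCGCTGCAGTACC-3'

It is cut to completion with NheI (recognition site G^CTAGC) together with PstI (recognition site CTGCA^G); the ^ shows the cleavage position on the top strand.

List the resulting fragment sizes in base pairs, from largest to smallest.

89, 33, 25, 13 bp

NheI sites (GCTAGC) start at positions 20, 122.
NheI cuts after the first base of each site, so after positions 20, 122.
PstI sites (CTGCAG) start at positions 105, 151.
PstI cuts after base 5 of each site (before the last base), so after positions 109, 155.
Combined cut positions: 20, 109, 122, 155.
Circular molecule, 4 cuts → 4 fragments:
  21–109 → 89 bp
  110–122 → 13 bp
  123–155 → 33 bp
  156–160 then 1–20 → 5 + 20 = 25 bp
Sorted largest to smallest: 89, 33, 25, 13 bp.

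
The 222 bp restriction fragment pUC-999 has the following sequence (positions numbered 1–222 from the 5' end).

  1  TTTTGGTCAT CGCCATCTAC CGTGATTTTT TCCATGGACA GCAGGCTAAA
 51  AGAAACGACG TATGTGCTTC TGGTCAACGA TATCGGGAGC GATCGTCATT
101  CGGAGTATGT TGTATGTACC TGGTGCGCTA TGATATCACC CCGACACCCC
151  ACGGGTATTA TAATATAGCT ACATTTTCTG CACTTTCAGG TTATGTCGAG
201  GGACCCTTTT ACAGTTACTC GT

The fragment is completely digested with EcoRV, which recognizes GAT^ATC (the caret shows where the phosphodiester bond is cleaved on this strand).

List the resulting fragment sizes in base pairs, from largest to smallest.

88, 81, 53 bp

EcoRV sites (GATATC) start at positions 79, 132.
EcoRV cuts after base 3 of each site, so after positions 81, 134.
Linear molecule, 2 cuts → 3 fragments:
  1–81 → 81 bp
  82–134 → 53 bp
  135–222 → 88 bp
Sorted largest to smallest: 88, 81, 53 bp.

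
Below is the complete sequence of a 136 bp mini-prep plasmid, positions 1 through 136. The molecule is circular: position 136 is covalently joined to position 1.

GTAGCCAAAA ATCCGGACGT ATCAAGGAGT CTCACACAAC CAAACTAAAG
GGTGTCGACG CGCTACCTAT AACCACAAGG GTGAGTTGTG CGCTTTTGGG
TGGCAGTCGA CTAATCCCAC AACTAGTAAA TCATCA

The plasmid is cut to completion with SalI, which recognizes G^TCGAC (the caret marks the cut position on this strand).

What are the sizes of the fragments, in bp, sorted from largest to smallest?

SalI sites (GTCGAC) start at positions 54, 106.
SalI cuts after the first base of each site, so after positions 54, 106.
Circular molecule, 2 cuts → 2 fragments:
  55–106 → 52 bp
  107–136 then 1–54 → 30 + 54 = 84 bp
Sorted largest to smallest: 84, 52 bp.

84, 52 bp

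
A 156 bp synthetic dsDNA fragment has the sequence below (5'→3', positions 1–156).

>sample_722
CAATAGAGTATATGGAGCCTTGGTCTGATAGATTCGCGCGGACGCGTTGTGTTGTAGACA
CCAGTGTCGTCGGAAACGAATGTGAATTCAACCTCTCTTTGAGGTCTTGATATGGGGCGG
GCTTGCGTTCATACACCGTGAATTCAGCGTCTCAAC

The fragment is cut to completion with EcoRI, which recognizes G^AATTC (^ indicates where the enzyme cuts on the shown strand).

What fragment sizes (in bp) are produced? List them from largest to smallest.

84, 56, 16 bp

EcoRI sites (GAATTC) start at positions 84, 140.
EcoRI cuts after the first base of each site, so after positions 84, 140.
Linear molecule, 2 cuts → 3 fragments:
  1–84 → 84 bp
  85–140 → 56 bp
  141–156 → 16 bp
Sorted largest to smallest: 84, 56, 16 bp.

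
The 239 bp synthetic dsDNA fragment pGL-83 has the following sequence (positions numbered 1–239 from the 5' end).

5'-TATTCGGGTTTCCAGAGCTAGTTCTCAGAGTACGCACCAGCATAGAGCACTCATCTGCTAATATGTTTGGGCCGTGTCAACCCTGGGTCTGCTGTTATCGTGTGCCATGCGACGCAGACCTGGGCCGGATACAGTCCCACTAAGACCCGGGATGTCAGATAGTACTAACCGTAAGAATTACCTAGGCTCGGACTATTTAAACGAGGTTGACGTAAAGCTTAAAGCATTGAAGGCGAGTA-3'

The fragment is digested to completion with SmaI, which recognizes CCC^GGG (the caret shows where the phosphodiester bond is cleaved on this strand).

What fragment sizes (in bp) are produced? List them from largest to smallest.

The SmaI site (CCCGGG) starts at position 146.
SmaI cuts after base 3 of each site, so after position 148.
Linear molecule, 1 cut → 2 fragments:
  1–148 → 148 bp
  149–239 → 91 bp
Sorted largest to smallest: 148, 91 bp.

148, 91 bp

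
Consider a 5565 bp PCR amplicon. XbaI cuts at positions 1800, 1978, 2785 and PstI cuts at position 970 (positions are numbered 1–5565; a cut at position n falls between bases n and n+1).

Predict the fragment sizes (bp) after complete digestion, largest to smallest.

2780, 970, 830, 807, 178 bp

Combined cut positions (sorted): 970, 1800, 1978, 2785.
Linear molecule, 4 cuts → 5 fragments:
  970 − 0 = 970 bp
  1800 − 970 = 830 bp
  1978 − 1800 = 178 bp
  2785 − 1978 = 807 bp
  5565 − 2785 = 2780 bp
Sorted largest to smallest: 2780, 970, 830, 807, 178 bp.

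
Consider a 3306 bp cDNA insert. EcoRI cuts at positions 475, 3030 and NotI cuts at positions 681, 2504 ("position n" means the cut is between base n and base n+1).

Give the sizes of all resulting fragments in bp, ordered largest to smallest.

1823, 526, 475, 276, 206 bp

Combined cut positions (sorted): 475, 681, 2504, 3030.
Linear molecule, 4 cuts → 5 fragments:
  475 − 0 = 475 bp
  681 − 475 = 206 bp
  2504 − 681 = 1823 bp
  3030 − 2504 = 526 bp
  3306 − 3030 = 276 bp
Sorted largest to smallest: 1823, 526, 475, 276, 206 bp.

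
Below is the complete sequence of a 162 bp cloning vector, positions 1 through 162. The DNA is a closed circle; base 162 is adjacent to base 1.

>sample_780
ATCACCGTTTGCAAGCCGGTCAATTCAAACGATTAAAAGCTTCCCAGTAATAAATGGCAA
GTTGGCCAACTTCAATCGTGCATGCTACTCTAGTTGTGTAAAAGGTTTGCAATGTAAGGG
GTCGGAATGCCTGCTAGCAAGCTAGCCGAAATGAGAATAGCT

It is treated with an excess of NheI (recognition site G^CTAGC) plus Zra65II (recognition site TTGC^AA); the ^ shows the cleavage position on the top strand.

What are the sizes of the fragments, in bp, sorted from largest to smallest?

NheI sites (GCTAGC) start at positions 133, 141.
NheI cuts after the first base of each site, so after positions 133, 141.
Zra65II sites (TTGCAA) start at positions 9, 107.
Zra65II cuts after base 4 of each site, so after positions 12, 110.
Combined cut positions: 12, 110, 133, 141.
Circular molecule, 4 cuts → 4 fragments:
  13–110 → 98 bp
  111–133 → 23 bp
  134–141 → 8 bp
  142–162 then 1–12 → 21 + 12 = 33 bp
Sorted largest to smallest: 98, 33, 23, 8 bp.

98, 33, 23, 8 bp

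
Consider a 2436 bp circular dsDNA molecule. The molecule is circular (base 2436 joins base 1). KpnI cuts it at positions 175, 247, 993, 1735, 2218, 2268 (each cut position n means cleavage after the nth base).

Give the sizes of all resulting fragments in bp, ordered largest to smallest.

746, 742, 483, 343, 72, 50 bp

Circular molecule, 6 cuts → 6 fragments:
  247 − 175 = 72 bp
  993 − 247 = 746 bp
  1735 − 993 = 742 bp
  2218 − 1735 = 483 bp
  2268 − 2218 = 50 bp
  wrap: 2436 − 2268 + 175 = 343 bp
Sorted largest to smallest: 746, 742, 483, 343, 72, 50 bp.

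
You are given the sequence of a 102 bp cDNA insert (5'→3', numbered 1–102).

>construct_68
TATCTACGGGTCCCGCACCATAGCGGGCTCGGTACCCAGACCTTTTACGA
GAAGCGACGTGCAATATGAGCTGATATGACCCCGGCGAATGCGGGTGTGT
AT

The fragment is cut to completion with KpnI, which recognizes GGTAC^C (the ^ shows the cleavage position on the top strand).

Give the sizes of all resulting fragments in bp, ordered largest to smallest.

The KpnI site (GGTACC) starts at position 31.
KpnI cuts after base 5 of each site (before the last base), so after position 35.
Linear molecule, 1 cut → 2 fragments:
  1–35 → 35 bp
  36–102 → 67 bp
Sorted largest to smallest: 67, 35 bp.

67, 35 bp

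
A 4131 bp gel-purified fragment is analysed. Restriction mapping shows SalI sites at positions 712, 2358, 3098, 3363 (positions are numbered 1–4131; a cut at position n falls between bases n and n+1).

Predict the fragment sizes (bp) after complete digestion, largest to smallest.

1646, 768, 740, 712, 265 bp

Linear molecule, 4 cuts → 5 fragments:
  712 − 0 = 712 bp
  2358 − 712 = 1646 bp
  3098 − 2358 = 740 bp
  3363 − 3098 = 265 bp
  4131 − 3363 = 768 bp
Sorted largest to smallest: 1646, 768, 740, 712, 265 bp.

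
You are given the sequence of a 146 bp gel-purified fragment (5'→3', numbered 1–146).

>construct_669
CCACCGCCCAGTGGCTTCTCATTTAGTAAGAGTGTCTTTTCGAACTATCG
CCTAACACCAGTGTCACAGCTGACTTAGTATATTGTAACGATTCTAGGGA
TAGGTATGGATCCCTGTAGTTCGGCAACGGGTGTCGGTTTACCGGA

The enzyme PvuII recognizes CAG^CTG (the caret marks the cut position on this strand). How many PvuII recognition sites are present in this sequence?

1

CAGCTG occurs starting at position 67.
PvuII cuts at 1 site.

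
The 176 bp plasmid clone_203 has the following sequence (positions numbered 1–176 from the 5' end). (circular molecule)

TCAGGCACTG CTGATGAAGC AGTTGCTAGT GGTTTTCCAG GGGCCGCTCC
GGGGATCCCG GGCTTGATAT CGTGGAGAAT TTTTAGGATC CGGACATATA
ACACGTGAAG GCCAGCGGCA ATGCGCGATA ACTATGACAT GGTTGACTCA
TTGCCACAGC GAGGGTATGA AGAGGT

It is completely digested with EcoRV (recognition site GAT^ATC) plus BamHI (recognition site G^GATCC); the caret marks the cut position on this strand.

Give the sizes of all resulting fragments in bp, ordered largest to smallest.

The EcoRV site (GATATC) starts at position 66.
EcoRV cuts after base 3 of each site, so after position 68.
BamHI sites (GGATCC) start at positions 53, 86.
BamHI cuts after the first base of each site, so after positions 53, 86.
Combined cut positions: 53, 68, 86.
Circular molecule, 3 cuts → 3 fragments:
  54–68 → 15 bp
  69–86 → 18 bp
  87–176 then 1–53 → 90 + 53 = 143 bp
Sorted largest to smallest: 143, 18, 15 bp.

143, 18, 15 bp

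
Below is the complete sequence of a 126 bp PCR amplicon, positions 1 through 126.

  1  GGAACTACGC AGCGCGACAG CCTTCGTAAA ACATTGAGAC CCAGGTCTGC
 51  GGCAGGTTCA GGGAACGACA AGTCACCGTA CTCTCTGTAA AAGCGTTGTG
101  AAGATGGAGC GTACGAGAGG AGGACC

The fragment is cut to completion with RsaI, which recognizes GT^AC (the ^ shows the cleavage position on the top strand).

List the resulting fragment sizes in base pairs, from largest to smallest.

79, 33, 14 bp

RsaI sites (GTAC) start at positions 78, 111.
RsaI cuts after base 2 of each site, so after positions 79, 112.
Linear molecule, 2 cuts → 3 fragments:
  1–79 → 79 bp
  80–112 → 33 bp
  113–126 → 14 bp
Sorted largest to smallest: 79, 33, 14 bp.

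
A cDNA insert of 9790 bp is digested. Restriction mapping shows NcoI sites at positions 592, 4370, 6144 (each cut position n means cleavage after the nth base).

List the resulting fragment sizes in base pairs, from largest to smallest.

3778, 3646, 1774, 592 bp

Linear molecule, 3 cuts → 4 fragments:
  592 − 0 = 592 bp
  4370 − 592 = 3778 bp
  6144 − 4370 = 1774 bp
  9790 − 6144 = 3646 bp
Sorted largest to smallest: 3778, 3646, 1774, 592 bp.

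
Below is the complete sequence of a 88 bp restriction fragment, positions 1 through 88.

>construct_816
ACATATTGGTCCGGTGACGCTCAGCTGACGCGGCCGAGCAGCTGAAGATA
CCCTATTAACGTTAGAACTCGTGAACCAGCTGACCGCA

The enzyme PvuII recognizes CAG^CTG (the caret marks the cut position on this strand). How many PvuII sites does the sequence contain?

3

CAGCTG occurs starting at positions 22, 39, 77.
PvuII cuts at 3 sites.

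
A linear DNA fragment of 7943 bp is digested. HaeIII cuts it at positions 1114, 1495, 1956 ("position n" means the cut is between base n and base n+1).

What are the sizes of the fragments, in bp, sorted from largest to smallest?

Linear molecule, 3 cuts → 4 fragments:
  1114 − 0 = 1114 bp
  1495 − 1114 = 381 bp
  1956 − 1495 = 461 bp
  7943 − 1956 = 5987 bp
Sorted largest to smallest: 5987, 1114, 461, 381 bp.

5987, 1114, 461, 381 bp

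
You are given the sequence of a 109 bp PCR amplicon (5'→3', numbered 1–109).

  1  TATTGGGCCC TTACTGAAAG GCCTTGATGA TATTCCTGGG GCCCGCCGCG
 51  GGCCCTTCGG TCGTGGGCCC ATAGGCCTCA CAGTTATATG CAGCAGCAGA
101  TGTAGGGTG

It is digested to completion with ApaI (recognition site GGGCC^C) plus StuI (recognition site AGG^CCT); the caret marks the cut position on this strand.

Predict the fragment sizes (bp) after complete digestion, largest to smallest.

34, 22, 15, 12, 11, 9, 6 bp

ApaI sites (GGGCCC) start at positions 5, 39, 50, 65.
ApaI cuts after base 5 of each site (before the last base), so after positions 9, 43, 54, 69.
StuI sites (AGGCCT) start at positions 19, 73.
StuI cuts after base 3 of each site, so after positions 21, 75.
Combined cut positions: 9, 21, 43, 54, 69, 75.
Linear molecule, 6 cuts → 7 fragments:
  1–9 → 9 bp
  10–21 → 12 bp
  22–43 → 22 bp
  44–54 → 11 bp
  55–69 → 15 bp
  70–75 → 6 bp
  76–109 → 34 bp
Sorted largest to smallest: 34, 22, 15, 12, 11, 9, 6 bp.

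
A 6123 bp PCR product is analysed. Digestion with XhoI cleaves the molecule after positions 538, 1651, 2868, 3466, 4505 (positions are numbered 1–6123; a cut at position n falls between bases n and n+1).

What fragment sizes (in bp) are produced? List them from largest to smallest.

Linear molecule, 5 cuts → 6 fragments:
  538 − 0 = 538 bp
  1651 − 538 = 1113 bp
  2868 − 1651 = 1217 bp
  3466 − 2868 = 598 bp
  4505 − 3466 = 1039 bp
  6123 − 4505 = 1618 bp
Sorted largest to smallest: 1618, 1217, 1113, 1039, 598, 538 bp.

1618, 1217, 1113, 1039, 598, 538 bp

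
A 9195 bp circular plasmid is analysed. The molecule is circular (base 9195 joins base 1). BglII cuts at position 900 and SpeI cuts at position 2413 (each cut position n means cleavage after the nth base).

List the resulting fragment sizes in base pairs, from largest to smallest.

Combined cut positions (sorted): 900, 2413.
Circular molecule, 2 cuts → 2 fragments:
  2413 − 900 = 1513 bp
  wrap: 9195 − 2413 + 900 = 7682 bp
Sorted largest to smallest: 7682, 1513 bp.

7682, 1513 bp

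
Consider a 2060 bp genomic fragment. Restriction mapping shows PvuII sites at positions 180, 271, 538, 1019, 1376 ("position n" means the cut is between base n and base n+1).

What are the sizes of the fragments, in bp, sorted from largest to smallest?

684, 481, 357, 267, 180, 91 bp

Linear molecule, 5 cuts → 6 fragments:
  180 − 0 = 180 bp
  271 − 180 = 91 bp
  538 − 271 = 267 bp
  1019 − 538 = 481 bp
  1376 − 1019 = 357 bp
  2060 − 1376 = 684 bp
Sorted largest to smallest: 684, 481, 357, 267, 180, 91 bp.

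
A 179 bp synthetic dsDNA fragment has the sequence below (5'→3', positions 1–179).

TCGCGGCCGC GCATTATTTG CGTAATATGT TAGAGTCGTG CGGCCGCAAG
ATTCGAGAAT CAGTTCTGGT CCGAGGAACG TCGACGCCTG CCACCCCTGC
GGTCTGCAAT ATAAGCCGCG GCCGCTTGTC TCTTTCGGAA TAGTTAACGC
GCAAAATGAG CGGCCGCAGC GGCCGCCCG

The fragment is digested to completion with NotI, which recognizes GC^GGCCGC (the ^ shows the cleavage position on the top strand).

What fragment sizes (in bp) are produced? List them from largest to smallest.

NotI sites (GCGGCCGC) start at positions 3, 40, 118, 160, 169.
NotI cuts after base 2 of each site, so after positions 4, 41, 119, 161, 170.
Linear molecule, 5 cuts → 6 fragments:
  1–4 → 4 bp
  5–41 → 37 bp
  42–119 → 78 bp
  120–161 → 42 bp
  162–170 → 9 bp
  171–179 → 9 bp
Sorted largest to smallest: 78, 42, 37, 9, 9, 4 bp.

78, 42, 37, 9, 9, 4 bp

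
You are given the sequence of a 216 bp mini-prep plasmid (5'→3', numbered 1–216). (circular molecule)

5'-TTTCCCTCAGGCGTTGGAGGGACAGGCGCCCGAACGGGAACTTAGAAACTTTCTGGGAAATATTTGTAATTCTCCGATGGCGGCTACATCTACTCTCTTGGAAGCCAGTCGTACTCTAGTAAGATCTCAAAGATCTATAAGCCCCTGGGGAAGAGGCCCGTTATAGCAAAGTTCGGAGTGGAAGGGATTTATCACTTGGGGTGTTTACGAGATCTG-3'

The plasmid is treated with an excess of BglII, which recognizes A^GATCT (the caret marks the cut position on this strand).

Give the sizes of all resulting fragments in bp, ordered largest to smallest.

BglII sites (AGATCT) start at positions 122, 131, 210.
BglII cuts after the first base of each site, so after positions 122, 131, 210.
Circular molecule, 3 cuts → 3 fragments:
  123–131 → 9 bp
  132–210 → 79 bp
  211–216 then 1–122 → 6 + 122 = 128 bp
Sorted largest to smallest: 128, 79, 9 bp.

128, 79, 9 bp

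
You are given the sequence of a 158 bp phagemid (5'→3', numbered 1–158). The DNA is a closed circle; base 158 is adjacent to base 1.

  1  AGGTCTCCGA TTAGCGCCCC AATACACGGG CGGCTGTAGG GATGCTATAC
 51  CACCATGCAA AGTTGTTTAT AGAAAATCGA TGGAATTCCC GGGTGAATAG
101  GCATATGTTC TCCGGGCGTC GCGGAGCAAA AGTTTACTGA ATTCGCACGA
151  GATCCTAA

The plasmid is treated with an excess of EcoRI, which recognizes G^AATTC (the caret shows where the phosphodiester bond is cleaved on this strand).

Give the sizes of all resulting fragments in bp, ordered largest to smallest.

EcoRI sites (GAATTC) start at positions 83, 139.
EcoRI cuts after the first base of each site, so after positions 83, 139.
Circular molecule, 2 cuts → 2 fragments:
  84–139 → 56 bp
  140–158 then 1–83 → 19 + 83 = 102 bp
Sorted largest to smallest: 102, 56 bp.

102, 56 bp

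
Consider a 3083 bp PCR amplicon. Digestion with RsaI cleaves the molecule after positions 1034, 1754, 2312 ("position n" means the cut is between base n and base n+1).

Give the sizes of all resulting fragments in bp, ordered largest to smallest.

Linear molecule, 3 cuts → 4 fragments:
  1034 − 0 = 1034 bp
  1754 − 1034 = 720 bp
  2312 − 1754 = 558 bp
  3083 − 2312 = 771 bp
Sorted largest to smallest: 1034, 771, 720, 558 bp.

1034, 771, 720, 558 bp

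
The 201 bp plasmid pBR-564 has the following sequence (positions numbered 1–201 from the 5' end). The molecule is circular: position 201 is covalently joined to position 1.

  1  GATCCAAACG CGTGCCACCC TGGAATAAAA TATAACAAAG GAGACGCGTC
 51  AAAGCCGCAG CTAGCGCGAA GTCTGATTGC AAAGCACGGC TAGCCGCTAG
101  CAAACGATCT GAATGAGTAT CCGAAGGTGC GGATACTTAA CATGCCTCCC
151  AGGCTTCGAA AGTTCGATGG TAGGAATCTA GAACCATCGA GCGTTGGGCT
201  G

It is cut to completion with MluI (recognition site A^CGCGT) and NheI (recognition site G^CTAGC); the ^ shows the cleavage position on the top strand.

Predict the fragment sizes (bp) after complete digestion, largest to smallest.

113, 36, 29, 16, 7 bp

MluI sites (ACGCGT) start at positions 8, 44.
MluI cuts after the first base of each site, so after positions 8, 44.
NheI sites (GCTAGC) start at positions 60, 89, 96.
NheI cuts after the first base of each site, so after positions 60, 89, 96.
Combined cut positions: 8, 44, 60, 89, 96.
Circular molecule, 5 cuts → 5 fragments:
  9–44 → 36 bp
  45–60 → 16 bp
  61–89 → 29 bp
  90–96 → 7 bp
  97–201 then 1–8 → 105 + 8 = 113 bp
Sorted largest to smallest: 113, 36, 29, 16, 7 bp.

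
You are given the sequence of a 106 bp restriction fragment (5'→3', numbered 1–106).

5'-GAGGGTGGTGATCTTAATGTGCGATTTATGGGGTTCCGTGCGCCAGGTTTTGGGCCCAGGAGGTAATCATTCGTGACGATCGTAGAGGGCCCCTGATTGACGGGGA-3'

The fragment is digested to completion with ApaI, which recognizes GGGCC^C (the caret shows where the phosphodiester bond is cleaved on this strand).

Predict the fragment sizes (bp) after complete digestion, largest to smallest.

ApaI sites (GGGCCC) start at positions 52, 87.
ApaI cuts after base 5 of each site (before the last base), so after positions 56, 91.
Linear molecule, 2 cuts → 3 fragments:
  1–56 → 56 bp
  57–91 → 35 bp
  92–106 → 15 bp
Sorted largest to smallest: 56, 35, 15 bp.

56, 35, 15 bp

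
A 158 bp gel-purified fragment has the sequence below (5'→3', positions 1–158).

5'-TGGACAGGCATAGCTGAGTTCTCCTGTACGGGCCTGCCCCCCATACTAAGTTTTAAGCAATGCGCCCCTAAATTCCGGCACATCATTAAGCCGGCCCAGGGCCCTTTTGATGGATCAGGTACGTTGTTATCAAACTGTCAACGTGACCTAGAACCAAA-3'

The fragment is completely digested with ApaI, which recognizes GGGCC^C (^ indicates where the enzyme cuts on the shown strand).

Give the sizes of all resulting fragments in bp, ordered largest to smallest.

The ApaI site (GGGCCC) starts at position 99.
ApaI cuts after base 5 of each site (before the last base), so after position 103.
Linear molecule, 1 cut → 2 fragments:
  1–103 → 103 bp
  104–158 → 55 bp
Sorted largest to smallest: 103, 55 bp.

103, 55 bp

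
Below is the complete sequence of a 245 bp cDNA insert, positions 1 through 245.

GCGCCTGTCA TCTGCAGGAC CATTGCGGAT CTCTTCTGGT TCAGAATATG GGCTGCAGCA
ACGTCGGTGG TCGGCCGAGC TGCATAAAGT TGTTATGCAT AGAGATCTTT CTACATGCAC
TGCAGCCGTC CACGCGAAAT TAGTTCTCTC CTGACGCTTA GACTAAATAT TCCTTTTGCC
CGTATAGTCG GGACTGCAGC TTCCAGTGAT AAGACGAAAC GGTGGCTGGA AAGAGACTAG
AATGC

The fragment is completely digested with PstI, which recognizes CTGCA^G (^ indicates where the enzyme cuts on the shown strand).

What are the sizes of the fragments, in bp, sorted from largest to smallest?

PstI sites (CTGCAG) start at positions 12, 53, 120, 194.
PstI cuts after base 5 of each site (before the last base), so after positions 16, 57, 124, 198.
Linear molecule, 4 cuts → 5 fragments:
  1–16 → 16 bp
  17–57 → 41 bp
  58–124 → 67 bp
  125–198 → 74 bp
  199–245 → 47 bp
Sorted largest to smallest: 74, 67, 47, 41, 16 bp.

74, 67, 47, 41, 16 bp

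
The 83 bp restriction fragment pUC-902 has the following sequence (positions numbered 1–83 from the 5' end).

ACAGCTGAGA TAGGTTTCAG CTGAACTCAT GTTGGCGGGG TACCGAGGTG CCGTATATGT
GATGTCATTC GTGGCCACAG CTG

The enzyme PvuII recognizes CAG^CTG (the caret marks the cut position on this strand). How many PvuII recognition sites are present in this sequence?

CAGCTG occurs starting at positions 2, 18, 78.
PvuII cuts at 3 sites.

3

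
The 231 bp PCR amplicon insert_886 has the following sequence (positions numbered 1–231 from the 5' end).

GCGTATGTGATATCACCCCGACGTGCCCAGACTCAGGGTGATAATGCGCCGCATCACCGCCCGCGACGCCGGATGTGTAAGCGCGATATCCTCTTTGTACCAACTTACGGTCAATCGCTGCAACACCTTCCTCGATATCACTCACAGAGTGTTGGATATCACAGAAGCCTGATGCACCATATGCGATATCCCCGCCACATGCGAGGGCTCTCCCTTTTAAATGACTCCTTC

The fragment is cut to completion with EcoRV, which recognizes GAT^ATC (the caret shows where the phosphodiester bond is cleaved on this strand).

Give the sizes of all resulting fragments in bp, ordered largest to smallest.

76, 49, 44, 30, 21, 11 bp

EcoRV sites (GATATC) start at positions 9, 85, 134, 155, 185.
EcoRV cuts after base 3 of each site, so after positions 11, 87, 136, 157, 187.
Linear molecule, 5 cuts → 6 fragments:
  1–11 → 11 bp
  12–87 → 76 bp
  88–136 → 49 bp
  137–157 → 21 bp
  158–187 → 30 bp
  188–231 → 44 bp
Sorted largest to smallest: 76, 49, 44, 30, 21, 11 bp.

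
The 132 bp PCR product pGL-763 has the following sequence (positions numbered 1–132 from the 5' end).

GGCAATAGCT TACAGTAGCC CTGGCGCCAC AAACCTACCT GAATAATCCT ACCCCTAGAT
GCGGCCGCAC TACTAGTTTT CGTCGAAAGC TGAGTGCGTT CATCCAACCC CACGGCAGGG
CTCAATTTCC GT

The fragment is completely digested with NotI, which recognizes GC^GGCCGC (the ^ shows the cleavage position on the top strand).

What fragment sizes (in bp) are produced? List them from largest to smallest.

The NotI site (GCGGCCGC) starts at position 61.
NotI cuts after base 2 of each site, so after position 62.
Linear molecule, 1 cut → 2 fragments:
  1–62 → 62 bp
  63–132 → 70 bp
Sorted largest to smallest: 70, 62 bp.

70, 62 bp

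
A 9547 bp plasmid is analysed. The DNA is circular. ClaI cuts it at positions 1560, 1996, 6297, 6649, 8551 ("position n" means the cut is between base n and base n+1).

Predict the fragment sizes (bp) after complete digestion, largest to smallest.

4301, 2556, 1902, 436, 352 bp

Circular molecule, 5 cuts → 5 fragments:
  1996 − 1560 = 436 bp
  6297 − 1996 = 4301 bp
  6649 − 6297 = 352 bp
  8551 − 6649 = 1902 bp
  wrap: 9547 − 8551 + 1560 = 2556 bp
Sorted largest to smallest: 4301, 2556, 1902, 436, 352 bp.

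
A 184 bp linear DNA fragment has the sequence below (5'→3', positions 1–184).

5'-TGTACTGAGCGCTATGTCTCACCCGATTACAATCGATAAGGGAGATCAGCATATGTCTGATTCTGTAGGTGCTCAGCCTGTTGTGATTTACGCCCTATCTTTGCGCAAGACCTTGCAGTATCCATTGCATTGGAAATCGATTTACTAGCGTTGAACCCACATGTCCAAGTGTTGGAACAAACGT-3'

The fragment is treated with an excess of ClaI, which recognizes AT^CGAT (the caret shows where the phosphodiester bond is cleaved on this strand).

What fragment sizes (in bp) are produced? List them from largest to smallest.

104, 47, 33 bp

ClaI sites (ATCGAT) start at positions 32, 136.
ClaI cuts after base 2 of each site, so after positions 33, 137.
Linear molecule, 2 cuts → 3 fragments:
  1–33 → 33 bp
  34–137 → 104 bp
  138–184 → 47 bp
Sorted largest to smallest: 104, 47, 33 bp.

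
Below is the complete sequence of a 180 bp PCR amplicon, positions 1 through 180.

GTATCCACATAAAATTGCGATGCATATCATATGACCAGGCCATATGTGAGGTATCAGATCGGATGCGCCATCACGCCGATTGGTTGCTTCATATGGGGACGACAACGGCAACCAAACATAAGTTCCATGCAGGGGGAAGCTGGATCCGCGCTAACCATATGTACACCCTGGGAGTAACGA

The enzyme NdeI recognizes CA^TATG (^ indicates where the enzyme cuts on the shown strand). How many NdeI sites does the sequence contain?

CATATG occurs starting at positions 28, 41, 90, 156.
NdeI cuts at 4 sites.

4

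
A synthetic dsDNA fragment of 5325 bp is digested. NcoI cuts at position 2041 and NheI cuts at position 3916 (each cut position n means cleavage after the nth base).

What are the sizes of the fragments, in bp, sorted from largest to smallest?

Combined cut positions (sorted): 2041, 3916.
Linear molecule, 2 cuts → 3 fragments:
  2041 − 0 = 2041 bp
  3916 − 2041 = 1875 bp
  5325 − 3916 = 1409 bp
Sorted largest to smallest: 2041, 1875, 1409 bp.

2041, 1875, 1409 bp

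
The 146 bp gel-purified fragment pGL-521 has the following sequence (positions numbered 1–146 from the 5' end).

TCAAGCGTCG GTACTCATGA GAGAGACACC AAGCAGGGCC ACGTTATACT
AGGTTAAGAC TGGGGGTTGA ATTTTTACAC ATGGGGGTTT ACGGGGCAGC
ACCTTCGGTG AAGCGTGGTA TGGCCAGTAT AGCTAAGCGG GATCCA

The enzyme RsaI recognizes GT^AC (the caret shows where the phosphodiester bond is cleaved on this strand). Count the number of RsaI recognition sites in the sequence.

1

GTAC occurs starting at position 11.
RsaI cuts at 1 site.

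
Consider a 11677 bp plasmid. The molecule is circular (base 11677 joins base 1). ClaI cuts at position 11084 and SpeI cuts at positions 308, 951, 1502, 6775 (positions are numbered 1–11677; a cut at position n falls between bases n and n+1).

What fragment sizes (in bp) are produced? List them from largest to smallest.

5273, 4309, 901, 643, 551 bp

Combined cut positions (sorted): 308, 951, 1502, 6775, 11084.
Circular molecule, 5 cuts → 5 fragments:
  951 − 308 = 643 bp
  1502 − 951 = 551 bp
  6775 − 1502 = 5273 bp
  11084 − 6775 = 4309 bp
  wrap: 11677 − 11084 + 308 = 901 bp
Sorted largest to smallest: 5273, 4309, 901, 643, 551 bp.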